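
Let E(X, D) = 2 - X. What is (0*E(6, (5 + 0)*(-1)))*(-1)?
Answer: 0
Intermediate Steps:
(0*E(6, (5 + 0)*(-1)))*(-1) = (0*(2 - 1*6))*(-1) = (0*(2 - 6))*(-1) = (0*(-4))*(-1) = 0*(-1) = 0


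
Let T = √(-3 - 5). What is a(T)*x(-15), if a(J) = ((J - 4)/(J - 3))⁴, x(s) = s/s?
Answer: 64*(-7*I + 4*√2)/(-287*I + 24*√2) ≈ 1.6866 + 1.062*I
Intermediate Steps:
T = 2*I*√2 (T = √(-8) = 2*I*√2 ≈ 2.8284*I)
x(s) = 1
a(J) = (-4 + J)⁴/(-3 + J)⁴ (a(J) = ((-4 + J)/(-3 + J))⁴ = (-4 + J)⁴/(-3 + J)⁴)
a(T)*x(-15) = ((-4 + 2*I*√2)⁴/(-3 + 2*I*√2)⁴)*1 = (-4 + 2*I*√2)⁴/(-3 + 2*I*√2)⁴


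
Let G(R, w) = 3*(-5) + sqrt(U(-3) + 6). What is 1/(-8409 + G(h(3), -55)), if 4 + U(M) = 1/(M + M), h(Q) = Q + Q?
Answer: -50544/425782645 - sqrt(66)/425782645 ≈ -0.00011873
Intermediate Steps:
h(Q) = 2*Q
U(M) = -4 + 1/(2*M) (U(M) = -4 + 1/(M + M) = -4 + 1/(2*M))
G(R, w) = -15 + sqrt(66)/6 (G(R, w) = 3*(-5) + sqrt((-4 + (1/2)/(-3)) + 6) = -15 + sqrt((-4 + (1/2)*(-1/3)) + 6) = -15 + sqrt((-4 - 1/6) + 6) = -15 + sqrt(-25/6 + 6) = -15 + sqrt(11/6) = -15 + sqrt(66)/6)
1/(-8409 + G(h(3), -55)) = 1/(-8409 + (-15 + sqrt(66)/6)) = 1/(-8424 + sqrt(66)/6)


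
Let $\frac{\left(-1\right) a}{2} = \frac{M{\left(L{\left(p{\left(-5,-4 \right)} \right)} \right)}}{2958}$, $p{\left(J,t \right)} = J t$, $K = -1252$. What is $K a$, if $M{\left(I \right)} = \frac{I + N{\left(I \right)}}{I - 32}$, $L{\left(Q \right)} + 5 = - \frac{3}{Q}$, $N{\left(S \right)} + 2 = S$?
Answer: $\frac{102664}{366299} \approx 0.28027$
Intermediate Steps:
$N{\left(S \right)} = -2 + S$
$L{\left(Q \right)} = -5 - \frac{3}{Q}$
$M{\left(I \right)} = \frac{-2 + 2 I}{-32 + I}$ ($M{\left(I \right)} = \frac{I + \left(-2 + I\right)}{I - 32} = \frac{-2 + 2 I}{-32 + I}$)
$a = - \frac{82}{366299}$ ($a = - 2 \frac{2 \frac{1}{-32 - \left(5 + \frac{3}{\left(-5\right) \left(-4\right)}\right)} \left(-1 - \left(5 + \frac{3}{\left(-5\right) \left(-4\right)}\right)\right)}{2958} = - 2 \frac{2 \left(-1 - \left(5 + \frac{3}{20}\right)\right)}{-32 - \left(5 + \frac{3}{20}\right)} \frac{1}{2958} = - 2 \frac{2 \left(-1 - \frac{103}{20}\right)}{-32 - \frac{103}{20}} \cdot \frac{1}{2958} = - 2 \cdot 2 \frac{1}{- \frac{743}{20}} \left(- \frac{123}{20}\right) \frac{1}{2958} = - 2 \cdot 2 \left(- \frac{20}{743}\right) \left(- \frac{123}{20}\right) \frac{1}{2958} = - 2 \cdot \frac{246}{743} \cdot \frac{1}{2958} = \left(-2\right) \frac{41}{366299} = - \frac{82}{366299} \approx -0.00022386$)
$K a = \left(-1252\right) \left(- \frac{82}{366299}\right) = \frac{102664}{366299}$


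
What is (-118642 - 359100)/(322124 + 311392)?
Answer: -238871/316758 ≈ -0.75411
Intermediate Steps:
(-118642 - 359100)/(322124 + 311392) = -477742/633516 = -477742*1/633516 = -238871/316758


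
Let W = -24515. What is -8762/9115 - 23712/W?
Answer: 53378/8938169 ≈ 0.0059719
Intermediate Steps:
-8762/9115 - 23712/W = -8762/9115 - 23712/(-24515) = -8762*1/9115 - 23712*(-1/24515) = -8762/9115 + 23712/24515 = 53378/8938169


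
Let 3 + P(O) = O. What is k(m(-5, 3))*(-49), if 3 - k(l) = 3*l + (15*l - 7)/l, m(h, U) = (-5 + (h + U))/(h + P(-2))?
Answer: 2009/10 ≈ 200.90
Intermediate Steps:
P(O) = -3 + O
m(h, U) = (-5 + U + h)/(-5 + h) (m(h, U) = (-5 + (h + U))/(h + (-3 - 2)) = (-5 + (U + h))/(h - 5) = (-5 + U + h)/(-5 + h))
k(l) = 3 - 3*l - (-7 + 15*l)/l (k(l) = 3 - (3*l + (15*l - 7)/l) = 3 - (3*l + (-7 + 15*l)/l) = 3 + (-3*l - (-7 + 15*l)/l) = 3 - 3*l - (-7 + 15*l)/l)
k(m(-5, 3))*(-49) = (-12 - 3*(-5 + 3 - 5)/(-5 - 5) + 7/(((-5 + 3 - 5)/(-5 - 5))))*(-49) = (-12 - 3*(-7)/(-10) + 7/((-7/(-10))))*(-49) = (-12 - (-3)*(-7)/10 + 7/((-1/10*(-7))))*(-49) = (-12 - 3*7/10 + 7/(7/10))*(-49) = (-12 - 21/10 + 7*(10/7))*(-49) = (-12 - 21/10 + 10)*(-49) = -41/10*(-49) = 2009/10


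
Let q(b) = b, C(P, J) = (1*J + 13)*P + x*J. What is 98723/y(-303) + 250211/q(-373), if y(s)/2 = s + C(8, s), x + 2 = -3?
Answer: -591291255/826568 ≈ -715.36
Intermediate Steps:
x = -5 (x = -2 - 3 = -5)
C(P, J) = -5*J + P*(13 + J) (C(P, J) = (1*J + 13)*P - 5*J = (J + 13)*P - 5*J = (13 + J)*P - 5*J = P*(13 + J) - 5*J = -5*J + P*(13 + J))
y(s) = 208 + 8*s (y(s) = 2*(s + (-5*s + 13*8 + s*8)) = 2*(s + (-5*s + 104 + 8*s)) = 2*(s + (104 + 3*s)) = 2*(104 + 4*s) = 208 + 8*s)
98723/y(-303) + 250211/q(-373) = 98723/(208 + 8*(-303)) + 250211/(-373) = 98723/(208 - 2424) + 250211*(-1/373) = 98723/(-2216) - 250211/373 = 98723*(-1/2216) - 250211/373 = -98723/2216 - 250211/373 = -591291255/826568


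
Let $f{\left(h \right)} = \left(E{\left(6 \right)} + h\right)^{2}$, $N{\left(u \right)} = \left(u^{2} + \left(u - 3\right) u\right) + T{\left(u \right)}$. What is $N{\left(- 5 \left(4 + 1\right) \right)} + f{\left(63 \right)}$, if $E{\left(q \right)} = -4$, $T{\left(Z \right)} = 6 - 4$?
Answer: $4808$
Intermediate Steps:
$T{\left(Z \right)} = 2$
$N{\left(u \right)} = 2 + u^{2} + u \left(-3 + u\right)$ ($N{\left(u \right)} = \left(u^{2} + \left(u - 3\right) u\right) + 2 = \left(u^{2} + \left(-3 + u\right) u\right) + 2 = \left(u^{2} + u \left(-3 + u\right)\right) + 2 = 2 + u^{2} + u \left(-3 + u\right)$)
$f{\left(h \right)} = \left(-4 + h\right)^{2}$
$N{\left(- 5 \left(4 + 1\right) \right)} + f{\left(63 \right)} = \left(2 - 3 \left(- 5 \left(4 + 1\right)\right) + 2 \left(- 5 \left(4 + 1\right)\right)^{2}\right) + \left(-4 + 63\right)^{2} = \left(2 - 3 \left(\left(-5\right) 5\right) + 2 \left(\left(-5\right) 5\right)^{2}\right) + 59^{2} = \left(2 - -75 + 2 \left(-25\right)^{2}\right) + 3481 = \left(2 + 75 + 2 \cdot 625\right) + 3481 = \left(2 + 75 + 1250\right) + 3481 = 1327 + 3481 = 4808$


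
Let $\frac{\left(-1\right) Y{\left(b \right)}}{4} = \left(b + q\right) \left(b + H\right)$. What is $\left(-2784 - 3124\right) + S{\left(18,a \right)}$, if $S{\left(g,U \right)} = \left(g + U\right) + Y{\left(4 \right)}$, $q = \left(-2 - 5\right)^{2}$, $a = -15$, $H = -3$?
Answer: $-6117$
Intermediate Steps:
$q = 49$ ($q = \left(-7\right)^{2} = 49$)
$Y{\left(b \right)} = - 4 \left(-3 + b\right) \left(49 + b\right)$ ($Y{\left(b \right)} = - 4 \left(b + 49\right) \left(b - 3\right) = - 4 \left(49 + b\right) \left(-3 + b\right) = - 4 \left(-3 + b\right) \left(49 + b\right)$)
$S{\left(g,U \right)} = -212 + U + g$ ($S{\left(g,U \right)} = \left(g + U\right) - \left(148 + 64\right) = \left(U + g\right) - 212 = -212 + U + g$)
$\left(-2784 - 3124\right) + S{\left(18,a \right)} = \left(-2784 - 3124\right) - 209 = -5908 - 209 = -6117$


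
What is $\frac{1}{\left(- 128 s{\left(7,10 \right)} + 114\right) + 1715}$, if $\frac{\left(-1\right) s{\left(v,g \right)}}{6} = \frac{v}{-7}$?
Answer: $\frac{1}{1061} \approx 0.00094251$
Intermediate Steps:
$s{\left(v,g \right)} = \frac{6 v}{7}$ ($s{\left(v,g \right)} = - 6 \frac{v}{-7} = - 6 v \left(- \frac{1}{7}\right) = - 6 \left(- \frac{v}{7}\right) = \frac{6 v}{7}$)
$\frac{1}{\left(- 128 s{\left(7,10 \right)} + 114\right) + 1715} = \frac{1}{\left(- 128 \cdot \frac{6}{7} \cdot 7 + 114\right) + 1715} = \frac{1}{\left(\left(-128\right) 6 + 114\right) + 1715} = \frac{1}{\left(-768 + 114\right) + 1715} = \frac{1}{-654 + 1715} = \frac{1}{1061}$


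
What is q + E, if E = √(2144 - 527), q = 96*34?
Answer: 3264 + 7*√33 ≈ 3304.2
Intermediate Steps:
q = 3264
E = 7*√33 (E = √1617 = 7*√33 ≈ 40.212)
q + E = 3264 + 7*√33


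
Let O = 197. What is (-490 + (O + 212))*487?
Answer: -39447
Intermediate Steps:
(-490 + (O + 212))*487 = (-490 + (197 + 212))*487 = (-490 + 409)*487 = -81*487 = -39447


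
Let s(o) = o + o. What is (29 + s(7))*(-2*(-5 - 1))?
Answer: 516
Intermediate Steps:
s(o) = 2*o
(29 + s(7))*(-2*(-5 - 1)) = (29 + 2*7)*(-2*(-5 - 1)) = (29 + 14)*(-2*(-6)) = 43*12 = 516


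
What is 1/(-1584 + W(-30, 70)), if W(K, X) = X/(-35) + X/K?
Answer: -3/4765 ≈ -0.00062959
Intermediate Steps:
W(K, X) = -X/35 + X/K (W(K, X) = X*(-1/35) + X/K = -X/35 + X/K)
1/(-1584 + W(-30, 70)) = 1/(-1584 + (-1/35*70 + 70/(-30))) = 1/(-1584 + (-2 + 70*(-1/30))) = 1/(-1584 + (-2 - 7/3)) = 1/(-1584 - 13/3) = 1/(-4765/3) = -3/4765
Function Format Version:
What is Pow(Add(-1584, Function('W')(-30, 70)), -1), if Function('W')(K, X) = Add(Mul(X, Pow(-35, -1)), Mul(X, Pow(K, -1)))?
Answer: Rational(-3, 4765) ≈ -0.00062959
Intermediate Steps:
Function('W')(K, X) = Add(Mul(Rational(-1, 35), X), Mul(X, Pow(K, -1))) (Function('W')(K, X) = Add(Mul(X, Rational(-1, 35)), Mul(X, Pow(K, -1))) = Add(Mul(Rational(-1, 35), X), Mul(X, Pow(K, -1))))
Pow(Add(-1584, Function('W')(-30, 70)), -1) = Pow(Add(-1584, Add(Mul(Rational(-1, 35), 70), Mul(70, Pow(-30, -1)))), -1) = Pow(Add(-1584, Add(-2, Mul(70, Rational(-1, 30)))), -1) = Pow(Add(-1584, Add(-2, Rational(-7, 3))), -1) = Pow(Add(-1584, Rational(-13, 3)), -1) = Pow(Rational(-4765, 3), -1) = Rational(-3, 4765)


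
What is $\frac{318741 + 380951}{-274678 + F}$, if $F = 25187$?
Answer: $- \frac{699692}{249491} \approx -2.8045$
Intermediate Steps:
$\frac{318741 + 380951}{-274678 + F} = \frac{318741 + 380951}{-274678 + 25187} = \frac{699692}{-249491} = 699692 \left(- \frac{1}{249491}\right) = - \frac{699692}{249491}$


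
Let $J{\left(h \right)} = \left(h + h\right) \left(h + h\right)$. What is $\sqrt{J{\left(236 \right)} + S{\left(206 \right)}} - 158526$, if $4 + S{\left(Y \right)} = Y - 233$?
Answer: $-158526 + \sqrt{222753} \approx -1.5805 \cdot 10^{5}$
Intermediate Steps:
$S{\left(Y \right)} = -237 + Y$ ($S{\left(Y \right)} = -4 + \left(Y - 233\right) = -4 + \left(-233 + Y\right) = -237 + Y$)
$J{\left(h \right)} = 4 h^{2}$ ($J{\left(h \right)} = 2 h 2 h = 4 h^{2}$)
$\sqrt{J{\left(236 \right)} + S{\left(206 \right)}} - 158526 = \sqrt{4 \cdot 236^{2} + \left(-237 + 206\right)} - 158526 = \sqrt{4 \cdot 55696 - 31} - 158526 = \sqrt{222784 - 31} - 158526 = \sqrt{222753} - 158526 = -158526 + \sqrt{222753}$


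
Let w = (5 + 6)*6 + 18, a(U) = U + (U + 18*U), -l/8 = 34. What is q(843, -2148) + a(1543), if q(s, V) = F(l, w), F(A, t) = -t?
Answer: 30776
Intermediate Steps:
l = -272 (l = -8*34 = -272)
a(U) = 20*U (a(U) = U + 19*U = 20*U)
w = 84 (w = 11*6 + 18 = 66 + 18 = 84)
q(s, V) = -84 (q(s, V) = -1*84 = -84)
q(843, -2148) + a(1543) = -84 + 20*1543 = -84 + 30860 = 30776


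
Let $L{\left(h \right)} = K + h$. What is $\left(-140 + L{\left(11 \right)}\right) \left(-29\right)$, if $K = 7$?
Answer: $3538$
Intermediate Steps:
$L{\left(h \right)} = 7 + h$
$\left(-140 + L{\left(11 \right)}\right) \left(-29\right) = \left(-140 + \left(7 + 11\right)\right) \left(-29\right) = \left(-140 + 18\right) \left(-29\right) = \left(-122\right) \left(-29\right) = 3538$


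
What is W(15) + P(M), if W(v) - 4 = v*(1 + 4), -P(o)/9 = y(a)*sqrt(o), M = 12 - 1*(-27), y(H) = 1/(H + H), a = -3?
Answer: 79 + 3*sqrt(39)/2 ≈ 88.368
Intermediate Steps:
y(H) = 1/(2*H)
M = 39 (M = 12 + 27 = 39)
P(o) = 3*sqrt(o)/2 (P(o) = -9*(1/2)/(-3)*sqrt(o) = -9*(1/2)*(-1/3)*sqrt(o) = -(-3)*sqrt(o)/2 = 3*sqrt(o)/2)
W(v) = 4 + 5*v (W(v) = 4 + v*(1 + 4) = 4 + v*5 = 4 + 5*v)
W(15) + P(M) = (4 + 5*15) + 3*sqrt(39)/2 = (4 + 75) + 3*sqrt(39)/2 = 79 + 3*sqrt(39)/2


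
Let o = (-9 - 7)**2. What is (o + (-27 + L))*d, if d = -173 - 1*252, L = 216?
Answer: -189125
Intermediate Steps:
o = 256 (o = (-16)**2 = 256)
d = -425 (d = -173 - 252 = -425)
(o + (-27 + L))*d = (256 + (-27 + 216))*(-425) = (256 + 189)*(-425) = 445*(-425) = -189125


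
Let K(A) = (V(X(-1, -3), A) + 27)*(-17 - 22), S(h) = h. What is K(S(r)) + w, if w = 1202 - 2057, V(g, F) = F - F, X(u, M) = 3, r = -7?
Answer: -1908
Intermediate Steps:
V(g, F) = 0
K(A) = -1053 (K(A) = (0 + 27)*(-17 - 22) = 27*(-39) = -1053)
w = -855
K(S(r)) + w = -1053 - 855 = -1908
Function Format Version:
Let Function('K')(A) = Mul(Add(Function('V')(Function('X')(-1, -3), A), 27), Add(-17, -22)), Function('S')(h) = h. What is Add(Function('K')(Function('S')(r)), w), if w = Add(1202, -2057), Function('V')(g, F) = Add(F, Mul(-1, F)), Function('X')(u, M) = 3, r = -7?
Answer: -1908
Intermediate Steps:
Function('V')(g, F) = 0
Function('K')(A) = -1053 (Function('K')(A) = Mul(Add(0, 27), Add(-17, -22)) = Mul(27, -39) = -1053)
w = -855
Add(Function('K')(Function('S')(r)), w) = Add(-1053, -855) = -1908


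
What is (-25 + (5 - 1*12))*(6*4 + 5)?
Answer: -928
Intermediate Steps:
(-25 + (5 - 1*12))*(6*4 + 5) = (-25 + (5 - 12))*(24 + 5) = (-25 - 7)*29 = -32*29 = -928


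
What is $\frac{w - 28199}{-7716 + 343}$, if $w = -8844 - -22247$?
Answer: $\frac{14796}{7373} \approx 2.0068$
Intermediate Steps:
$w = 13403$ ($w = -8844 + 22247 = 13403$)
$\frac{w - 28199}{-7716 + 343} = \frac{13403 - 28199}{-7716 + 343} = - \frac{14796}{-7373} = \left(-14796\right) \left(- \frac{1}{7373}\right) = \frac{14796}{7373}$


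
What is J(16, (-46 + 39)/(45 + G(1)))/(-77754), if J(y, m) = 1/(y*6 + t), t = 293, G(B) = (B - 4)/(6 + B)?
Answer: -1/30246306 ≈ -3.3062e-8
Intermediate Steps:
G(B) = (-4 + B)/(6 + B)
J(y, m) = 1/(293 + 6*y) (J(y, m) = 1/(y*6 + 293) = 1/(6*y + 293) = 1/(293 + 6*y))
J(16, (-46 + 39)/(45 + G(1)))/(-77754) = 1/((293 + 6*16)*(-77754)) = -1/77754/(293 + 96) = -1/77754/389 = (1/389)*(-1/77754) = -1/30246306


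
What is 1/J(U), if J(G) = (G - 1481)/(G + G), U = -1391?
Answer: 1391/1436 ≈ 0.96866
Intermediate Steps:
J(G) = (-1481 + G)/(2*G) (J(G) = (-1481 + G)/((2*G)) = (-1481 + G)*(1/(2*G)) = (-1481 + G)/(2*G))
1/J(U) = 1/((½)*(-1481 - 1391)/(-1391)) = 1/((½)*(-1/1391)*(-2872)) = 1/(1436/1391) = 1391/1436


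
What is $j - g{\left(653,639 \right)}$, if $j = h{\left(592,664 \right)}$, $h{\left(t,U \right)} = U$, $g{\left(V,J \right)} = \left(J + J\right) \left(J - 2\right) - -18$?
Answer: $-813440$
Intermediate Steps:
$g{\left(V,J \right)} = 18 + 2 J \left(-2 + J\right)$ ($g{\left(V,J \right)} = 2 J \left(-2 + J\right) + 18 = 18 + 2 J \left(-2 + J\right)$)
$j = 664$
$j - g{\left(653,639 \right)} = 664 - \left(18 - 2556 + 2 \cdot 639^{2}\right) = 664 - \left(18 - 2556 + 2 \cdot 408321\right) = 664 - \left(18 - 2556 + 816642\right) = 664 - 814104 = -813440$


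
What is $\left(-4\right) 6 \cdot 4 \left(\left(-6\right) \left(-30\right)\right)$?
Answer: $-17280$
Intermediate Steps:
$\left(-4\right) 6 \cdot 4 \left(\left(-6\right) \left(-30\right)\right) = \left(-24\right) 4 \cdot 180 = \left(-96\right) 180 = -17280$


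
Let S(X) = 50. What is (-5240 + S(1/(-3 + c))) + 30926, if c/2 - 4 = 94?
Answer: 25736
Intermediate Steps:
c = 196 (c = 8 + 2*94 = 8 + 188 = 196)
(-5240 + S(1/(-3 + c))) + 30926 = (-5240 + 50) + 30926 = -5190 + 30926 = 25736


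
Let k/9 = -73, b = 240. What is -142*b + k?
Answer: -34737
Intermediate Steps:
k = -657 (k = 9*(-73) = -657)
-142*b + k = -142*240 - 657 = -34080 - 657 = -34737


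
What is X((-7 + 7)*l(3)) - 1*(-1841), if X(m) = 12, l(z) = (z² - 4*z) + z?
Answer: 1853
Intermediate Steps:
l(z) = z² - 3*z
X((-7 + 7)*l(3)) - 1*(-1841) = 12 - 1*(-1841) = 12 + 1841 = 1853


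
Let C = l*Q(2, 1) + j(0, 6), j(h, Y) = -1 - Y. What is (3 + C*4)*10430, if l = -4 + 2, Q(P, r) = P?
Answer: -427630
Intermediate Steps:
l = -2
C = -11 (C = -2*2 + (-1 - 1*6) = -4 + (-1 - 6) = -4 - 7 = -11)
(3 + C*4)*10430 = (3 - 11*4)*10430 = (3 - 44)*10430 = -41*10430 = -427630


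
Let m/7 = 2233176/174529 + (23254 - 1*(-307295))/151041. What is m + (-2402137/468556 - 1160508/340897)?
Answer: 534547323751383263005/5547602811226804372 ≈ 96.356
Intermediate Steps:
m = 921646886153/8787011563 (m = 7*(2233176/174529 + (23254 - 1*(-307295))/151041) = 7*(2233176*(1/174529) + (23254 + 307295)*(1/151041)) = 7*(2233176/174529 + 330549*(1/151041)) = 7*(2233176/174529 + 110183/50347) = 7*(131663840879/8787011563) = 921646886153/8787011563 ≈ 104.89)
m + (-2402137/468556 - 1160508/340897) = 921646886153/8787011563 + (-2402137/468556 - 1160508/340897) = 921646886153/8787011563 - 1362644283337/159729334732 = 534547323751383263005/5547602811226804372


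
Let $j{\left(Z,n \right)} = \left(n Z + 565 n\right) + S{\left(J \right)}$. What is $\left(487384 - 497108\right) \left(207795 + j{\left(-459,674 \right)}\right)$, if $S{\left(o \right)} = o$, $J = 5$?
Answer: $-2715368656$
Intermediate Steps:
$j{\left(Z,n \right)} = 5 + 565 n + Z n$ ($j{\left(Z,n \right)} = \left(n Z + 565 n\right) + 5 = \left(Z n + 565 n\right) + 5 = \left(565 n + Z n\right) + 5 = 5 + 565 n + Z n$)
$\left(487384 - 497108\right) \left(207795 + j{\left(-459,674 \right)}\right) = \left(487384 - 497108\right) \left(207795 + \left(5 + 565 \cdot 674 - 309366\right)\right) = - 9724 \left(207795 + \left(5 + 380810 - 309366\right)\right) = - 9724 \left(207795 + 71449\right) = \left(-9724\right) 279244 = -2715368656$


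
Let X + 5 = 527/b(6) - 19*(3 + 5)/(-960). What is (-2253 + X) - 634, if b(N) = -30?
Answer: -349129/120 ≈ -2909.4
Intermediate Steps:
X = -2689/120 (X = -5 + (527/(-30) - 19*(3 + 5)/(-960)) = -5 + (527*(-1/30) - 19*8*(-1/960)) = -5 + (-527/30 - 152*(-1/960)) = -5 + (-527/30 + 19/120) = -5 - 2089/120 = -2689/120 ≈ -22.408)
(-2253 + X) - 634 = (-2253 - 2689/120) - 634 = -273049/120 - 634 = -349129/120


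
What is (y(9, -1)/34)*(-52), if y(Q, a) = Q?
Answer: -234/17 ≈ -13.765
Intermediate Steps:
(y(9, -1)/34)*(-52) = (9/34)*(-52) = -234/17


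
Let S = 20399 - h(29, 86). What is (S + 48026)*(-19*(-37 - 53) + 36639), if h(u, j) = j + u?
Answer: 2619620190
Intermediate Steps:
S = 20284 (S = 20399 - (86 + 29) = 20399 - 1*115 = 20399 - 115 = 20284)
(S + 48026)*(-19*(-37 - 53) + 36639) = (20284 + 48026)*(-19*(-37 - 53) + 36639) = 68310*(-19*(-90) + 36639) = 68310*(1710 + 36639) = 68310*38349 = 2619620190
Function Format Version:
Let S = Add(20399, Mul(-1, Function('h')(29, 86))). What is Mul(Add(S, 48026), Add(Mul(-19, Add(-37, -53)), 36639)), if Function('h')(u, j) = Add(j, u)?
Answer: 2619620190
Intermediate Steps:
S = 20284 (S = Add(20399, Mul(-1, Add(86, 29))) = Add(20399, Mul(-1, 115)) = Add(20399, -115) = 20284)
Mul(Add(S, 48026), Add(Mul(-19, Add(-37, -53)), 36639)) = Mul(Add(20284, 48026), Add(Mul(-19, Add(-37, -53)), 36639)) = Mul(68310, Add(Mul(-19, -90), 36639)) = Mul(68310, Add(1710, 36639)) = Mul(68310, 38349) = 2619620190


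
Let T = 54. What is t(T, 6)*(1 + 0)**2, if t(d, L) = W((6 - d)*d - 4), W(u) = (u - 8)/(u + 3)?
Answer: 2604/2593 ≈ 1.0042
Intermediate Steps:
W(u) = (-8 + u)/(3 + u)
t(d, L) = (-12 + d*(6 - d))/(-1 + d*(6 - d)) (t(d, L) = (-8 + ((6 - d)*d - 4))/(3 + ((6 - d)*d - 4)) = (-8 + (d*(6 - d) - 4))/(3 + (d*(6 - d) - 4)) = (-8 + (-4 + d*(6 - d)))/(3 + (-4 + d*(6 - d))) = (-12 + d*(6 - d))/(-1 + d*(6 - d)))
t(T, 6)*(1 + 0)**2 = ((12 + 54**2 - 6*54)/(1 + 54**2 - 6*54))*(1 + 0)**2 = ((12 + 2916 - 324)/(1 + 2916 - 324))*1**2 = (2604/2593)*1 = 2604/2593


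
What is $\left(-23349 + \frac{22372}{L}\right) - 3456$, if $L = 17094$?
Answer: $- \frac{32727307}{1221} \approx -26804.0$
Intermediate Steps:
$\left(-23349 + \frac{22372}{L}\right) - 3456 = \left(-23349 + \frac{22372}{17094}\right) - 3456 = \left(-23349 + 22372 \cdot \frac{1}{17094}\right) - 3456 = \left(-23349 + \frac{1598}{1221}\right) - 3456 = - \frac{28507531}{1221} - 3456 = - \frac{32727307}{1221}$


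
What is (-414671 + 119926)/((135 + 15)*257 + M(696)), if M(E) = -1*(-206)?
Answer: -294745/38756 ≈ -7.6051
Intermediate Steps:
M(E) = 206
(-414671 + 119926)/((135 + 15)*257 + M(696)) = (-414671 + 119926)/((135 + 15)*257 + 206) = -294745/(150*257 + 206) = -294745/(38550 + 206) = -294745/38756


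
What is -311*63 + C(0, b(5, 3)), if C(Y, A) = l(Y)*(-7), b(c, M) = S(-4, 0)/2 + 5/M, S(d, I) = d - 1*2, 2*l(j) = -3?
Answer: -39165/2 ≈ -19583.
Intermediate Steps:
l(j) = -3/2 (l(j) = (½)*(-3) = -3/2)
S(d, I) = -2 + d (S(d, I) = d - 2 = -2 + d)
b(c, M) = -3 + 5/M (b(c, M) = (-2 - 4)/2 + 5/M = -6*½ + 5/M = -3 + 5/M)
C(Y, A) = 21/2 (C(Y, A) = -3/2*(-7) = 21/2)
-311*63 + C(0, b(5, 3)) = -311*63 + 21/2 = -19593 + 21/2 = -39165/2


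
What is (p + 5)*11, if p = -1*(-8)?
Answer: 143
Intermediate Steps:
p = 8
(p + 5)*11 = (8 + 5)*11 = 13*11 = 143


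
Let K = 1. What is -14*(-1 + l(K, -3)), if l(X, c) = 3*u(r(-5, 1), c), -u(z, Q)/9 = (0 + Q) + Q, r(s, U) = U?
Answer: -2254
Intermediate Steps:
u(z, Q) = -18*Q (u(z, Q) = -9*((0 + Q) + Q) = -9*(Q + Q) = -18*Q)
l(X, c) = -54*c (l(X, c) = 3*(-18*c) = -54*c)
-14*(-1 + l(K, -3)) = -14*(-1 - 54*(-3)) = -14*(-1 + 162) = -14*161 = -2254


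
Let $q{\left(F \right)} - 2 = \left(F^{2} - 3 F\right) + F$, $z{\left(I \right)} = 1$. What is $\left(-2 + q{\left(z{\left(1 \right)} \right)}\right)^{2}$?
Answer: $1$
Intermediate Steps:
$q{\left(F \right)} = 2 + F^{2} - 2 F$ ($q{\left(F \right)} = 2 + \left(\left(F^{2} - 3 F\right) + F\right) = 2 + \left(F^{2} - 2 F\right) = 2 + F^{2} - 2 F$)
$\left(-2 + q{\left(z{\left(1 \right)} \right)}\right)^{2} = \left(-2 + \left(2 + 1^{2} - 2\right)\right)^{2} = \left(-2 + \left(2 + 1 - 2\right)\right)^{2} = \left(-2 + 1\right)^{2} = \left(-1\right)^{2} = 1$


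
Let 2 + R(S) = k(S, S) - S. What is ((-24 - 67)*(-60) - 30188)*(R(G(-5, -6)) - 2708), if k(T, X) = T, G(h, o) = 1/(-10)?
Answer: 67012880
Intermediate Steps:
G(h, o) = -⅒
R(S) = -2 (R(S) = -2 + (S - S) = -2 + 0 = -2)
((-24 - 67)*(-60) - 30188)*(R(G(-5, -6)) - 2708) = ((-24 - 67)*(-60) - 30188)*(-2 - 2708) = (-91*(-60) - 30188)*(-2710) = (5460 - 30188)*(-2710) = -24728*(-2710) = 67012880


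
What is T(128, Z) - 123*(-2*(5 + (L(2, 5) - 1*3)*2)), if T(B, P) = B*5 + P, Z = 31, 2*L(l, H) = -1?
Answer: 179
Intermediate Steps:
L(l, H) = -½ (L(l, H) = (½)*(-1) = -½)
T(B, P) = P + 5*B (T(B, P) = 5*B + P = P + 5*B)
T(128, Z) - 123*(-2*(5 + (L(2, 5) - 1*3)*2)) = (31 + 5*128) - 123*(-2*(5 + (-½ - 1*3)*2)) = (31 + 640) - 123*(-2*(5 + (-½ - 3)*2)) = 671 - 123*(-2*(5 - 7/2*2)) = 671 - 123*(-2*(5 - 7)) = 671 - 123*(-2*(-2)) = 671 - 123*4 = 671 - 1*492 = 671 - 492 = 179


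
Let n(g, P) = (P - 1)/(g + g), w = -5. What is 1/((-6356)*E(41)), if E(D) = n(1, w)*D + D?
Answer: 1/521192 ≈ 1.9187e-6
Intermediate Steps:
n(g, P) = (-1 + P)/(2*g) (n(g, P) = (-1 + P)/((2*g)) = (-1 + P)*(1/(2*g)) = (-1 + P)/(2*g))
E(D) = -2*D (E(D) = ((1/2)*(-1 - 5)/1)*D + D = ((1/2)*1*(-6))*D + D = -3*D + D = -2*D)
1/((-6356)*E(41)) = 1/((-6356)*((-2*41))) = -1/6356/(-82) = -1/6356*(-1/82) = 1/521192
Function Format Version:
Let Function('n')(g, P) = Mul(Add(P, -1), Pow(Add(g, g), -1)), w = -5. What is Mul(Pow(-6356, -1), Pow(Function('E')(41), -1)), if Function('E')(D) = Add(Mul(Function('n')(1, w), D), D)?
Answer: Rational(1, 521192) ≈ 1.9187e-6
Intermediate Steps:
Function('n')(g, P) = Mul(Rational(1, 2), Pow(g, -1), Add(-1, P)) (Function('n')(g, P) = Mul(Add(-1, P), Pow(Mul(2, g), -1)) = Mul(Add(-1, P), Mul(Rational(1, 2), Pow(g, -1))) = Mul(Rational(1, 2), Pow(g, -1), Add(-1, P)))
Function('E')(D) = Mul(-2, D) (Function('E')(D) = Add(Mul(Mul(Rational(1, 2), Pow(1, -1), Add(-1, -5)), D), D) = Add(Mul(Mul(Rational(1, 2), 1, -6), D), D) = Add(Mul(-3, D), D) = Mul(-2, D))
Mul(Pow(-6356, -1), Pow(Function('E')(41), -1)) = Mul(Pow(-6356, -1), Pow(Mul(-2, 41), -1)) = Mul(Rational(-1, 6356), Pow(-82, -1)) = Mul(Rational(-1, 6356), Rational(-1, 82)) = Rational(1, 521192)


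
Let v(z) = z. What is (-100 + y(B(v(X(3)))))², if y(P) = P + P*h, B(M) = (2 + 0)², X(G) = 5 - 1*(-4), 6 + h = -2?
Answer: 16384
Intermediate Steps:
h = -8 (h = -6 - 2 = -8)
X(G) = 9 (X(G) = 5 + 4 = 9)
B(M) = 4 (B(M) = 2² = 4)
y(P) = -7*P (y(P) = P + P*(-8) = P - 8*P = -7*P)
(-100 + y(B(v(X(3)))))² = (-100 - 7*4)² = (-100 - 28)² = (-128)² = 16384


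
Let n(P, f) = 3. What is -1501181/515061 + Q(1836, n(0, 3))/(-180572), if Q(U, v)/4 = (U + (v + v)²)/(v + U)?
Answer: -41541991308343/14253107417199 ≈ -2.9146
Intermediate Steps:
Q(U, v) = 4*(U + 4*v²)/(U + v) (Q(U, v) = 4*((U + (v + v)²)/(v + U)) = 4*((U + (2*v)²)/(U + v)) = 4*((U + 4*v²)/(U + v)) = 4*(U + 4*v²)/(U + v))
-1501181/515061 + Q(1836, n(0, 3))/(-180572) = -1501181/515061 + (4*(1836 + 4*3²)/(1836 + 3))/(-180572) = -1501181*1/515061 + (4*(1836 + 4*9)/1839)*(-1/180572) = -1501181/515061 + (4*(1/1839)*(1836 + 36))*(-1/180572) = -1501181/515061 + (4*(1/1839)*1872)*(-1/180572) = -1501181/515061 + (2496/613)*(-1/180572) = -1501181/515061 - 624/27672659 = -41541991308343/14253107417199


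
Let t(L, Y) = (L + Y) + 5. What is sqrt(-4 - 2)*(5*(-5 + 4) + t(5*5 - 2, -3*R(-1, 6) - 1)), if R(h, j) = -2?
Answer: 28*I*sqrt(6) ≈ 68.586*I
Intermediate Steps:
t(L, Y) = 5 + L + Y
sqrt(-4 - 2)*(5*(-5 + 4) + t(5*5 - 2, -3*R(-1, 6) - 1)) = sqrt(-4 - 2)*(5*(-5 + 4) + (5 + (5*5 - 2) + (-3*(-2) - 1))) = sqrt(-6)*(5*(-1) + (5 + (25 - 2) + (6 - 1))) = (I*sqrt(6))*(-5 + (5 + 23 + 5)) = (I*sqrt(6))*(-5 + 33) = (I*sqrt(6))*28 = 28*I*sqrt(6)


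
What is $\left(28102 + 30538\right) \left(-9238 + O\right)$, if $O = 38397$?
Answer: $1709883760$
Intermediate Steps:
$\left(28102 + 30538\right) \left(-9238 + O\right) = \left(28102 + 30538\right) \left(-9238 + 38397\right) = 58640 \cdot 29159 = 1709883760$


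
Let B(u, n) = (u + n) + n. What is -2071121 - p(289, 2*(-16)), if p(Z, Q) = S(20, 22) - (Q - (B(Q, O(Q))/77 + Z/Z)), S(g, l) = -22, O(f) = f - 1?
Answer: -22782438/11 ≈ -2.0711e+6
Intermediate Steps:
O(f) = -1 + f
B(u, n) = u + 2*n (B(u, n) = (n + u) + n = u + 2*n)
p(Z, Q) = -1619/77 - 74*Q/77 (p(Z, Q) = -22 - (Q - ((Q + 2*(-1 + Q))/77 + Z/Z)) = -22 - (Q - ((Q + (-2 + 2*Q))*(1/77) + 1)) = -22 - (Q - ((-2 + 3*Q)*(1/77) + 1)) = -22 - (Q - ((-2/77 + 3*Q/77) + 1)) = -22 - (Q - (75/77 + 3*Q/77)) = -22 - (Q + (-75/77 - 3*Q/77)) = -22 - (-75/77 + 74*Q/77) = -22 + (75/77 - 74*Q/77) = -1619/77 - 74*Q/77)
-2071121 - p(289, 2*(-16)) = -2071121 - (-1619/77 - 148*(-16)/77) = -2071121 - (-1619/77 - 74/77*(-32)) = -2071121 - (-1619/77 + 2368/77) = -2071121 - 1*107/11 = -2071121 - 107/11 = -22782438/11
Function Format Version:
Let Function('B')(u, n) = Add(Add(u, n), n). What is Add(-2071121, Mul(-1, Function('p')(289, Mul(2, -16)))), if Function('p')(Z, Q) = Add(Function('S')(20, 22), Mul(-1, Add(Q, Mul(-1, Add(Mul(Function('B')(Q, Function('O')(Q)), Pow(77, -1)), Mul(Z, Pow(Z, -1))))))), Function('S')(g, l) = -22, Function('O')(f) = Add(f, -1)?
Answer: Rational(-22782438, 11) ≈ -2.0711e+6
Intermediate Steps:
Function('O')(f) = Add(-1, f)
Function('B')(u, n) = Add(u, Mul(2, n)) (Function('B')(u, n) = Add(Add(n, u), n) = Add(u, Mul(2, n)))
Function('p')(Z, Q) = Add(Rational(-1619, 77), Mul(Rational(-74, 77), Q)) (Function('p')(Z, Q) = Add(-22, Mul(-1, Add(Q, Mul(-1, Add(Mul(Add(Q, Mul(2, Add(-1, Q))), Pow(77, -1)), Mul(Z, Pow(Z, -1))))))) = Add(-22, Mul(-1, Add(Q, Mul(-1, Add(Mul(Add(Q, Add(-2, Mul(2, Q))), Rational(1, 77)), 1))))) = Add(-22, Mul(-1, Add(Q, Mul(-1, Add(Mul(Add(-2, Mul(3, Q)), Rational(1, 77)), 1))))) = Add(-22, Mul(-1, Add(Q, Mul(-1, Add(Add(Rational(-2, 77), Mul(Rational(3, 77), Q)), 1))))) = Add(-22, Mul(-1, Add(Q, Mul(-1, Add(Rational(75, 77), Mul(Rational(3, 77), Q)))))) = Add(-22, Mul(-1, Add(Q, Add(Rational(-75, 77), Mul(Rational(-3, 77), Q))))) = Add(-22, Mul(-1, Add(Rational(-75, 77), Mul(Rational(74, 77), Q)))) = Add(-22, Add(Rational(75, 77), Mul(Rational(-74, 77), Q))) = Add(Rational(-1619, 77), Mul(Rational(-74, 77), Q)))
Add(-2071121, Mul(-1, Function('p')(289, Mul(2, -16)))) = Add(-2071121, Mul(-1, Add(Rational(-1619, 77), Mul(Rational(-74, 77), Mul(2, -16))))) = Add(-2071121, Mul(-1, Add(Rational(-1619, 77), Mul(Rational(-74, 77), -32)))) = Add(-2071121, Mul(-1, Add(Rational(-1619, 77), Rational(2368, 77)))) = Add(-2071121, Mul(-1, Rational(107, 11))) = Add(-2071121, Rational(-107, 11)) = Rational(-22782438, 11)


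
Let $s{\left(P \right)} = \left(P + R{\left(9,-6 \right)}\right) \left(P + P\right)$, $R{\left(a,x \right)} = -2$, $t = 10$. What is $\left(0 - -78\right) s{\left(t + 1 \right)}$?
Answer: $15444$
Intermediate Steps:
$s{\left(P \right)} = 2 P \left(-2 + P\right)$ ($s{\left(P \right)} = \left(P - 2\right) \left(P + P\right) = \left(-2 + P\right) 2 P = 2 P \left(-2 + P\right)$)
$\left(0 - -78\right) s{\left(t + 1 \right)} = \left(0 - -78\right) 2 \left(10 + 1\right) \left(-2 + \left(10 + 1\right)\right) = \left(0 + 78\right) 2 \cdot 11 \left(-2 + 11\right) = 78 \cdot 2 \cdot 11 \cdot 9 = 78 \cdot 198 = 15444$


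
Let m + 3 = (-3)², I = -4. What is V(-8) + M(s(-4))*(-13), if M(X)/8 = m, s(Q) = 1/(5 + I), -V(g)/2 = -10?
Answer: -604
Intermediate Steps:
V(g) = 20 (V(g) = -2*(-10) = 20)
s(Q) = 1 (s(Q) = 1/(5 - 4) = 1/1 = 1)
m = 6 (m = -3 + (-3)² = -3 + 9 = 6)
M(X) = 48 (M(X) = 8*6 = 48)
V(-8) + M(s(-4))*(-13) = 20 + 48*(-13) = 20 - 624 = -604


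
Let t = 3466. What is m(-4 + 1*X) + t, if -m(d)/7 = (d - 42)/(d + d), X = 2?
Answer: 3389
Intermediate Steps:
m(d) = -7*(-42 + d)/(2*d) (m(d) = -7*(d - 42)/(d + d) = -7*(-42 + d)/(2*d))
m(-4 + 1*X) + t = (-7/2 + 147/(-4 + 1*2)) + 3466 = (-7/2 + 147/(-4 + 2)) + 3466 = (-7/2 + 147/(-2)) + 3466 = (-7/2 + 147*(-½)) + 3466 = (-7/2 - 147/2) + 3466 = -77 + 3466 = 3389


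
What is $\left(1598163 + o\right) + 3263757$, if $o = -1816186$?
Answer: $3045734$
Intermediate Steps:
$\left(1598163 + o\right) + 3263757 = \left(1598163 - 1816186\right) + 3263757 = -218023 + 3263757 = 3045734$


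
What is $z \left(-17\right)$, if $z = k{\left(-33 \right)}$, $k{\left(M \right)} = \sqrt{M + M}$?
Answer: $- 17 i \sqrt{66} \approx - 138.11 i$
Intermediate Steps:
$k{\left(M \right)} = \sqrt{2} \sqrt{M}$ ($k{\left(M \right)} = \sqrt{2 M} = \sqrt{2} \sqrt{M}$)
$z = i \sqrt{66}$ ($z = \sqrt{2} \sqrt{-33} = \sqrt{2} i \sqrt{33} = i \sqrt{66} \approx 8.124 i$)
$z \left(-17\right) = i \sqrt{66} \left(-17\right) = - 17 i \sqrt{66}$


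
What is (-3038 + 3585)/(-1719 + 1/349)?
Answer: -190903/599930 ≈ -0.31821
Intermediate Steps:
(-3038 + 3585)/(-1719 + 1/349) = 547/(-1719 + 1/349) = 547/(-599930/349) = 547*(-349/599930) = -190903/599930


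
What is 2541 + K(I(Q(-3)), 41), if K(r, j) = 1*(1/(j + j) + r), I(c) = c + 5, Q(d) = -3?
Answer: 208527/82 ≈ 2543.0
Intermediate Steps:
I(c) = 5 + c
K(r, j) = r + 1/(2*j) (K(r, j) = 1*(1/(2*j) + r) = 1*(r + 1/(2*j)) = r + 1/(2*j))
2541 + K(I(Q(-3)), 41) = 2541 + ((5 - 3) + (½)/41) = 2541 + (2 + (½)*(1/41)) = 2541 + (2 + 1/82) = 2541 + 165/82 = 208527/82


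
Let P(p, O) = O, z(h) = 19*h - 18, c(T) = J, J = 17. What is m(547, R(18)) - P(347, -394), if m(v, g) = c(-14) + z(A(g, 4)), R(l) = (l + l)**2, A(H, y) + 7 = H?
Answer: 24884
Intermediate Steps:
A(H, y) = -7 + H
R(l) = 4*l**2 (R(l) = (2*l)**2 = 4*l**2)
c(T) = 17
z(h) = -18 + 19*h
m(v, g) = -134 + 19*g (m(v, g) = 17 + (-18 + 19*(-7 + g)) = 17 + (-18 + (-133 + 19*g)) = 17 + (-151 + 19*g) = -134 + 19*g)
m(547, R(18)) - P(347, -394) = (-134 + 19*(4*18**2)) - 1*(-394) = (-134 + 19*(4*324)) + 394 = (-134 + 19*1296) + 394 = (-134 + 24624) + 394 = 24490 + 394 = 24884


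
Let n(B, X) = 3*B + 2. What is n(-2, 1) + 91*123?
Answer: 11189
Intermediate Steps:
n(B, X) = 2 + 3*B
n(-2, 1) + 91*123 = (2 + 3*(-2)) + 91*123 = (2 - 6) + 11193 = -4 + 11193 = 11189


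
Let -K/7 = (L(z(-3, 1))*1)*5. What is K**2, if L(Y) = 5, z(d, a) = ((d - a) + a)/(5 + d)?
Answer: 30625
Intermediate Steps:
z(d, a) = d/(5 + d)
K = -175 (K = -7*5*1*5 = -35*5 = -7*25 = -175)
K**2 = (-175)**2 = 30625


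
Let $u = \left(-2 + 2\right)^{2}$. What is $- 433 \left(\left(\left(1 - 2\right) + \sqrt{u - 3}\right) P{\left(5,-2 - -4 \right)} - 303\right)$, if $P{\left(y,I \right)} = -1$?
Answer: $130766 + 433 i \sqrt{3} \approx 1.3077 \cdot 10^{5} + 749.98 i$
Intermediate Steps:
$u = 0$ ($u = 0^{2} = 0$)
$- 433 \left(\left(\left(1 - 2\right) + \sqrt{u - 3}\right) P{\left(5,-2 - -4 \right)} - 303\right) = - 433 \left(\left(\left(1 - 2\right) + \sqrt{0 - 3}\right) \left(-1\right) - 303\right) = - 433 \left(\left(-1 + \sqrt{-3}\right) \left(-1\right) - 303\right) = - 433 \left(\left(-1 + i \sqrt{3}\right) \left(-1\right) - 303\right) = - 433 \left(\left(1 - i \sqrt{3}\right) - 303\right) = - 433 \left(-302 - i \sqrt{3}\right) = 130766 + 433 i \sqrt{3}$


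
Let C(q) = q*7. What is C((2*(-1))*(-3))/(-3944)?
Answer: -21/1972 ≈ -0.010649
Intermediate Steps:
C(q) = 7*q
C((2*(-1))*(-3))/(-3944) = (7*((2*(-1))*(-3)))/(-3944) = (7*(-2*(-3)))*(-1/3944) = (7*6)*(-1/3944) = 42*(-1/3944) = -21/1972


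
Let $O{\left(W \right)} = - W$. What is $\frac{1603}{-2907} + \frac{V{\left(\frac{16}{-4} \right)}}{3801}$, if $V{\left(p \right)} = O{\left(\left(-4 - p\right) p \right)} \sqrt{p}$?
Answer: $- \frac{1603}{2907} \approx -0.55143$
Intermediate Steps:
$V{\left(p \right)} = - p^{\frac{3}{2}} \left(-4 - p\right)$ ($V{\left(p \right)} = - \left(-4 - p\right) p \sqrt{p} = - p \left(-4 - p\right) \sqrt{p} = - p^{\frac{3}{2}} \left(-4 - p\right)$)
$\frac{1603}{-2907} + \frac{V{\left(\frac{16}{-4} \right)}}{3801} = \frac{1603}{-2907} + \frac{\left(\frac{16}{-4}\right)^{\frac{3}{2}} \left(4 + \frac{16}{-4}\right)}{3801} = 1603 \left(- \frac{1}{2907}\right) + \left(16 \left(- \frac{1}{4}\right)\right)^{\frac{3}{2}} \left(4 + 16 \left(- \frac{1}{4}\right)\right) \frac{1}{3801} = - \frac{1603}{2907} + \left(-4\right)^{\frac{3}{2}} \left(4 - 4\right) \frac{1}{3801} = - \frac{1603}{2907} + - 8 i 0 \cdot \frac{1}{3801} = - \frac{1603}{2907} + 0 \cdot \frac{1}{3801} = - \frac{1603}{2907} + 0 = - \frac{1603}{2907}$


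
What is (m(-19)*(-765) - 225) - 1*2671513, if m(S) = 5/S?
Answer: -50759197/19 ≈ -2.6715e+6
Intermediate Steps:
(m(-19)*(-765) - 225) - 1*2671513 = ((5/(-19))*(-765) - 225) - 1*2671513 = ((5*(-1/19))*(-765) - 225) - 2671513 = (-5/19*(-765) - 225) - 2671513 = (3825/19 - 225) - 2671513 = -450/19 - 2671513 = -50759197/19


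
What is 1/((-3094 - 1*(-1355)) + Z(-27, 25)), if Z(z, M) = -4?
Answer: -1/1743 ≈ -0.00057372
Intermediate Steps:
1/((-3094 - 1*(-1355)) + Z(-27, 25)) = 1/((-3094 - 1*(-1355)) - 4) = 1/((-3094 + 1355) - 4) = 1/(-1739 - 4) = 1/(-1743) = -1/1743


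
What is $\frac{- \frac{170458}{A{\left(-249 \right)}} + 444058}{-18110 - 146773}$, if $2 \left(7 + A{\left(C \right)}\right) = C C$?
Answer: $- \frac{27525482330}{10220602521} \approx -2.6931$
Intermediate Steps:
$A{\left(C \right)} = -7 + \frac{C^{2}}{2}$ ($A{\left(C \right)} = -7 + \frac{C C}{2} = -7 + \frac{C^{2}}{2}$)
$\frac{- \frac{170458}{A{\left(-249 \right)}} + 444058}{-18110 - 146773} = \frac{- \frac{170458}{-7 + \frac{\left(-249\right)^{2}}{2}} + 444058}{-18110 - 146773} = \frac{- \frac{170458}{-7 + \frac{1}{2} \cdot 62001} + 444058}{-164883} = \left(- \frac{170458}{-7 + \frac{62001}{2}} + 444058\right) \left(- \frac{1}{164883}\right) = \left(- \frac{170458}{\frac{61987}{2}} + 444058\right) \left(- \frac{1}{164883}\right) = \left(\left(-170458\right) \frac{2}{61987} + 444058\right) \left(- \frac{1}{164883}\right) = \left(- \frac{340916}{61987} + 444058\right) \left(- \frac{1}{164883}\right) = \frac{27525482330}{61987} \left(- \frac{1}{164883}\right) = - \frac{27525482330}{10220602521}$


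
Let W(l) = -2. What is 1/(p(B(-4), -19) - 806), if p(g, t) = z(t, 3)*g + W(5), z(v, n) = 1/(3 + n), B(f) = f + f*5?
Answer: -1/812 ≈ -0.0012315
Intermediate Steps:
B(f) = 6*f (B(f) = f + 5*f = 6*f)
p(g, t) = -2 + g/6 (p(g, t) = g/(3 + 3) - 2 = g/6 - 2 = -2 + g/6)
1/(p(B(-4), -19) - 806) = 1/((-2 + (6*(-4))/6) - 806) = 1/((-2 + (⅙)*(-24)) - 806) = 1/((-2 - 4) - 806) = 1/(-6 - 806) = 1/(-812) = -1/812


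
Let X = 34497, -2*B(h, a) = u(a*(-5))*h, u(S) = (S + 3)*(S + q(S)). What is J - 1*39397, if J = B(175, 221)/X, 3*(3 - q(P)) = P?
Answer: -4289466352/103491 ≈ -41448.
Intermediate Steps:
q(P) = 3 - P/3
u(S) = (3 + S)*(3 + 2*S/3) (u(S) = (S + 3)*(S + (3 - S/3)) = (3 + S)*(3 + 2*S/3))
B(h, a) = -h*(9 - 25*a + 50*a**2/3)/2 (B(h, a) = -(9 + 5*(a*(-5)) + 2*(a*(-5))**2/3)*h/2 = -(9 + 5*(-5*a) + 2*(-5*a)**2/3)*h/2 = -(9 - 25*a + 2*(25*a**2)/3)*h/2 = -(9 - 25*a + 50*a**2/3)*h/2 = -h*(9 - 25*a + 50*a**2/3)/2)
J = -212231425/103491 (J = ((1/6)*175*(-27 - 50*221**2 + 75*221))/34497 = ((1/6)*175*(-27 - 50*48841 + 16575))*(1/34497) = ((1/6)*175*(-27 - 2442050 + 16575))*(1/34497) = ((1/6)*175*(-2425502))*(1/34497) = -212231425/3*1/34497 = -212231425/103491 ≈ -2050.7)
J - 1*39397 = -212231425/103491 - 1*39397 = -212231425/103491 - 39397 = -4289466352/103491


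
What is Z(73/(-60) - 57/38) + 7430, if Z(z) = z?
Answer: 445637/60 ≈ 7427.3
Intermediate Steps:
Z(73/(-60) - 57/38) + 7430 = (73/(-60) - 57/38) + 7430 = (73*(-1/60) - 57*1/38) + 7430 = (-73/60 - 3/2) + 7430 = -163/60 + 7430 = 445637/60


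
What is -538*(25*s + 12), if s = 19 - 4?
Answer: -208206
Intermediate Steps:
s = 15
-538*(25*s + 12) = -538*(25*15 + 12) = -538*(375 + 12) = -538*387 = -208206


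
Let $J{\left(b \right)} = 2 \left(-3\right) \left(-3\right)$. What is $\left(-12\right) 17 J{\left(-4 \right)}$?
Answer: $-3672$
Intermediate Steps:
$J{\left(b \right)} = 18$ ($J{\left(b \right)} = \left(-6\right) \left(-3\right) = 18$)
$\left(-12\right) 17 J{\left(-4 \right)} = \left(-12\right) 17 \cdot 18 = \left(-204\right) 18 = -3672$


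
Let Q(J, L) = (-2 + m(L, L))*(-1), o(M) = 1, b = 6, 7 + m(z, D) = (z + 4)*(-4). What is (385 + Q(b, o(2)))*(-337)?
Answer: -139518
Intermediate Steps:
m(z, D) = -23 - 4*z (m(z, D) = -7 + (z + 4)*(-4) = -7 + (4 + z)*(-4) = -7 + (-16 - 4*z) = -23 - 4*z)
Q(J, L) = 25 + 4*L (Q(J, L) = (-2 + (-23 - 4*L))*(-1) = (-25 - 4*L)*(-1) = 25 + 4*L)
(385 + Q(b, o(2)))*(-337) = (385 + (25 + 4*1))*(-337) = (385 + (25 + 4))*(-337) = (385 + 29)*(-337) = 414*(-337) = -139518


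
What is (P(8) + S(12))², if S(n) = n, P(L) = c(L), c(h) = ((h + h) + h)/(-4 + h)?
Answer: 324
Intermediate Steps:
c(h) = 3*h/(-4 + h) (c(h) = (2*h + h)/(-4 + h) = (3*h)/(-4 + h) = 3*h/(-4 + h))
P(L) = 3*L/(-4 + L)
(P(8) + S(12))² = (3*8/(-4 + 8) + 12)² = (3*8/4 + 12)² = (3*8*(¼) + 12)² = (6 + 12)² = 18² = 324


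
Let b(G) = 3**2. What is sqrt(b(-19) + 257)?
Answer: sqrt(266) ≈ 16.310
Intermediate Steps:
b(G) = 9
sqrt(b(-19) + 257) = sqrt(9 + 257) = sqrt(266)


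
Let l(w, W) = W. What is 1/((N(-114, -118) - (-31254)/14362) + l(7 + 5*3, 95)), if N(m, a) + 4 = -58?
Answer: 7181/252600 ≈ 0.028428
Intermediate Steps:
N(m, a) = -62 (N(m, a) = -4 - 58 = -62)
1/((N(-114, -118) - (-31254)/14362) + l(7 + 5*3, 95)) = 1/((-62 - (-31254)/14362) + 95) = 1/((-62 - 1*(-15627/7181)) + 95) = 1/((-62 + 15627/7181) + 95) = 1/(-429595/7181 + 95) = 1/(252600/7181) = 7181/252600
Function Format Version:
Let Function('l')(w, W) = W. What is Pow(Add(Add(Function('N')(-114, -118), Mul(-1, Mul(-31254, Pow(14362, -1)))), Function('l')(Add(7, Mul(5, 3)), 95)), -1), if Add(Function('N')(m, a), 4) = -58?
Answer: Rational(7181, 252600) ≈ 0.028428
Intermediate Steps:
Function('N')(m, a) = -62 (Function('N')(m, a) = Add(-4, -58) = -62)
Pow(Add(Add(Function('N')(-114, -118), Mul(-1, Mul(-31254, Pow(14362, -1)))), Function('l')(Add(7, Mul(5, 3)), 95)), -1) = Pow(Add(Add(-62, Mul(-1, Mul(-31254, Pow(14362, -1)))), 95), -1) = Pow(Add(Add(-62, Mul(-1, Mul(-31254, Rational(1, 14362)))), 95), -1) = Pow(Add(Add(-62, Mul(-1, Rational(-15627, 7181))), 95), -1) = Pow(Add(Add(-62, Rational(15627, 7181)), 95), -1) = Pow(Add(Rational(-429595, 7181), 95), -1) = Pow(Rational(252600, 7181), -1) = Rational(7181, 252600)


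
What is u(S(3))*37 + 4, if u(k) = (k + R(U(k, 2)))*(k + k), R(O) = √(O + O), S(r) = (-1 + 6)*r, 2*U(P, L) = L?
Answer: 16654 + 1110*√2 ≈ 18224.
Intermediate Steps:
U(P, L) = L/2
S(r) = 5*r
R(O) = √2*√O (R(O) = √(2*O) = √2*√O)
u(k) = 2*k*(k + √2) (u(k) = (k + √2*√((½)*2))*(k + k) = (k + √2*√1)*(2*k) = (k + √2*1)*(2*k) = (k + √2)*(2*k) = 2*k*(k + √2))
u(S(3))*37 + 4 = (2*(5*3)*(5*3 + √2))*37 + 4 = (2*15*(15 + √2))*37 + 4 = (450 + 30*√2)*37 + 4 = (16650 + 1110*√2) + 4 = 16654 + 1110*√2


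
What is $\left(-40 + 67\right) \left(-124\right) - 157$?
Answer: $-3505$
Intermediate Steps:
$\left(-40 + 67\right) \left(-124\right) - 157 = 27 \left(-124\right) - 157 = -3348 - 157 = -3505$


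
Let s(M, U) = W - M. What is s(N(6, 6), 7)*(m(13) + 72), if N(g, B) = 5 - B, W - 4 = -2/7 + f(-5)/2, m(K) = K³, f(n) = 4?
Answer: 106643/7 ≈ 15235.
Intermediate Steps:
W = 40/7 (W = 4 + (-2/7 + 4/2) = 4 + (-2*⅐ + 4*(½)) = 4 + (-2/7 + 2) = 4 + 12/7 = 40/7 ≈ 5.7143)
s(M, U) = 40/7 - M
s(N(6, 6), 7)*(m(13) + 72) = (40/7 - (5 - 1*6))*(13³ + 72) = (40/7 - (5 - 6))*(2197 + 72) = (40/7 - 1*(-1))*2269 = (40/7 + 1)*2269 = (47/7)*2269 = 106643/7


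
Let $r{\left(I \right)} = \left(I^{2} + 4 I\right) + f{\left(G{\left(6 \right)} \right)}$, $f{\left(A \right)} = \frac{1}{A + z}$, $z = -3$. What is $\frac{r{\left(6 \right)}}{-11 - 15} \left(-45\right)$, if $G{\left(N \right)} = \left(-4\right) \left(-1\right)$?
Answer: $\frac{2745}{26} \approx 105.58$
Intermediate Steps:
$G{\left(N \right)} = 4$
$f{\left(A \right)} = \frac{1}{-3 + A}$ ($f{\left(A \right)} = \frac{1}{A - 3} = \frac{1}{-3 + A}$)
$r{\left(I \right)} = 1 + I^{2} + 4 I$ ($r{\left(I \right)} = \left(I^{2} + 4 I\right) + \frac{1}{-3 + 4} = \left(I^{2} + 4 I\right) + 1^{-1} = \left(I^{2} + 4 I\right) + 1 = 1 + I^{2} + 4 I$)
$\frac{r{\left(6 \right)}}{-11 - 15} \left(-45\right) = \frac{1 + 6^{2} + 4 \cdot 6}{-11 - 15} \left(-45\right) = \frac{1 + 36 + 24}{-26} \left(-45\right) = 61 \left(- \frac{1}{26}\right) \left(-45\right) = \left(- \frac{61}{26}\right) \left(-45\right) = \frac{2745}{26}$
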